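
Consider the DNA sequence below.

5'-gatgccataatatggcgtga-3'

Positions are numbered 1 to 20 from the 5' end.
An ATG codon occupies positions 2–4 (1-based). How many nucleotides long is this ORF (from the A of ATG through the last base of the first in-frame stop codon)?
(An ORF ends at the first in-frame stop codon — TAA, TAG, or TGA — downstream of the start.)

9

Codons from position 2: ATG (2–4), CCA (5–7), TAA (8–10).
TAA is the first in-frame stop; ORF spans 2–10, 9 nucleotides.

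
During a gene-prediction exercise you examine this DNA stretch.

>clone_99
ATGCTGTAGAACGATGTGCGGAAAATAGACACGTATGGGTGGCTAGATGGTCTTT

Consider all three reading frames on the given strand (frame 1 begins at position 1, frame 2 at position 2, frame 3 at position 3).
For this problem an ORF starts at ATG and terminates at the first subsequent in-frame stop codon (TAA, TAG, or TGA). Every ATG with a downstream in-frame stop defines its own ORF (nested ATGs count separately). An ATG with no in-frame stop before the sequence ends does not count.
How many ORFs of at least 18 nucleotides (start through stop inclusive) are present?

0

Frame 1: ATG CTG TAG AAC GAT GTG CGG AAA ATA GAC ACG TAT GGG TGG CTA GAT GGT CTT — ATG at 1, stop TAG at 7 → 9 nt.
Frame 2: TGC TGT AGA ACG ATG TGC GGA AAA TAG ACA CGT ATG GGT GGC TAG ATG GTC TTT — ATG at 14, stop TAG at 26 → 15 nt; ATG at 35, stop TAG at 44 → 12 nt.
Frame 3: GCT GTA GAA CGA TGT GCG GAA AAT AGA CAC GTA TGG GTG GCT AGA TGG TCT — no ATG→stop ORF.
No ORF reaches 18 nucleotides. Count = 0.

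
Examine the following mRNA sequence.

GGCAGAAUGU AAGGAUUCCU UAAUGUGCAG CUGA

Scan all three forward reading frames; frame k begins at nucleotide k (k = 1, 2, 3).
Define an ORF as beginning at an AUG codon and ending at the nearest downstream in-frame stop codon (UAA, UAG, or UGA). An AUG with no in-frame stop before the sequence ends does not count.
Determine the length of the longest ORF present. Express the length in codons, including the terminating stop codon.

4

Frame 1: GGC AGA AUG UAA GGA UUC CUU AAU GUG CAG CUG — AUG at 7, stop UAA at 10 → 6 nt.
Frame 2: GCA GAA UGU AAG GAU UCC UUA AUG UGC AGC UGA — AUG at 23, stop UGA at 32 → 12 nt.
Frame 3: CAG AAU GUA AGG AUU CCU UAA UGU GCA GCU — no AUG→stop ORF.
Longest: frame 2, positions 23–34, 12 nt = 4 codons = 3 aa. → 4 codons.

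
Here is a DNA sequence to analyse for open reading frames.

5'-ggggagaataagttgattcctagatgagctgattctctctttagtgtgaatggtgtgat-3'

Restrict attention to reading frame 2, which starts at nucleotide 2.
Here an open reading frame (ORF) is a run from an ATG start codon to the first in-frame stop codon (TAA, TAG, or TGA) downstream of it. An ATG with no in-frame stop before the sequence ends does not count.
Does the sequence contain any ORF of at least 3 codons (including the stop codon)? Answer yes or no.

Frame 2: GGG AGA ATA AGT TGA TTC CTA GAT GAG CTG ATT CTC TCT TTA GTG TGA ATG GTG TGA — ATG at 50, stop TGA at 56 → 9 nt.
Frame 2 has an ORF of 3 codons (positions 50–58) ≥ 3, so yes.

yes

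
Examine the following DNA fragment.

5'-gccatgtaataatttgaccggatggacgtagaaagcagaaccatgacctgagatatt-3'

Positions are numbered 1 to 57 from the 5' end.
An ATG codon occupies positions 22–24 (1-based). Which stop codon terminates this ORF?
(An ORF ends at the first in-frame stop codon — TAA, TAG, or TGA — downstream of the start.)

Codons from position 22: ATG (22–24), GAC (25–27), GTA (28–30), GAA (31–33), AGC (34–36), AGA (37–39), ACC (40–42), ATG (43–45), ACC (46–48), TGA (49–51).
The first in-frame stop codon is TGA.

TGA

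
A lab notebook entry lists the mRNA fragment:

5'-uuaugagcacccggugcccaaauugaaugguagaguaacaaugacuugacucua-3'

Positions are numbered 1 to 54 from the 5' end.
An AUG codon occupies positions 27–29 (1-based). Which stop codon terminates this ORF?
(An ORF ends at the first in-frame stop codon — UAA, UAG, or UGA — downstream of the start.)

Codons from position 27: AUG (27–29), GUA (30–32), GAG (33–35), UAA (36–38).
The first in-frame stop codon is UAA.

UAA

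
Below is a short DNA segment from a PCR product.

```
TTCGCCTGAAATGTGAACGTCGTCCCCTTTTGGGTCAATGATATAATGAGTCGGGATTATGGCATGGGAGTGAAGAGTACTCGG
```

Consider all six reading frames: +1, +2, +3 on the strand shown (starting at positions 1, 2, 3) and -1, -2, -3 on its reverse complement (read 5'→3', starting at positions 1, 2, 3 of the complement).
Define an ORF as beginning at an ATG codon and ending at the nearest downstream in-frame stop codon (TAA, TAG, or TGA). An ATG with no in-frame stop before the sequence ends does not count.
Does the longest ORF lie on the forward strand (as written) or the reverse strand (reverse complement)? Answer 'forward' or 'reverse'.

forward

Reverse complement (5'→3'): CCGAGTACTCTTCACTCCCATGCCATAATCCCGACTCATTATATCATTGACCCAAAAGGGGACGACGTTCACATTTCAGGCGAA
Frame +1: TTC GCC TGA AAT GTG AAC GTC GTC CCC TTT TGG GTC AAT GAT ATA ATG AGT CGG GAT TAT GGC ATG GGA GTG AAG AGT ACT CGG — no ATG→stop ORF.
Frame +2: TCG CCT GAA ATG TGA ACG TCG TCC CCT TTT GGG TCA ATG ATA TAA TGA GTC GGG ATT ATG GCA TGG GAG TGA AGA GTA CTC — ATG at 11, stop TGA at 14 → 6 nt; ATG at 38, stop TAA at 44 → 9 nt; ATG at 59, stop TGA at 71 → 15 nt.
Frame +3: CGC CTG AAA TGT GAA CGT CGT CCC CTT TTG GGT CAA TGA TAT AAT GAG TCG GGA TTA TGG CAT GGG AGT GAA GAG TAC TCG — no ATG→stop ORF.
Frame -1: CCG AGT ACT CTT CAC TCC CAT GCC ATA ATC CCG ACT CAT TAT ATC ATT GAC CCA AAA GGG GAC GAC GTT CAC ATT TCA GGC GAA — no ATG→stop ORF.
Frame -2: CGA GTA CTC TTC ACT CCC ATG CCA TAA TCC CGA CTC ATT ATA TCA TTG ACC CAA AAG GGG ACG ACG TTC ACA TTT CAG GCG — ATG at 20, stop TAA at 26 → 9 nt.
Frame -3: GAG TAC TCT TCA CTC CCA TGC CAT AAT CCC GAC TCA TTA TAT CAT TGA CCC AAA AGG GGA CGA CGT TCA CAT TTC AGG CGA — no ATG→stop ORF.
Forward-strand max 15 nt; reverse-strand max 9 nt. The forward strand has the longer ORF.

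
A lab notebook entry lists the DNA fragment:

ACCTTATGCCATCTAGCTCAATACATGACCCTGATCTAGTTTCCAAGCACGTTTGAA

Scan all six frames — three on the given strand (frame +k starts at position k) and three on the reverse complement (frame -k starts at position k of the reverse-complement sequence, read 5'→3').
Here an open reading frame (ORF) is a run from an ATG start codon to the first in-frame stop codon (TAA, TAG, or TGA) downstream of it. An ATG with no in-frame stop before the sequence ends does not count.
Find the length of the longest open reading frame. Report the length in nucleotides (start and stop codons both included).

51

Reverse complement (5'→3'): TTCAAACGTGCTTGGAAACTAGATCAGGGTCATGTATTGAGCTAGATGGCATAAGGT
Frame +1: ACC TTA TGC CAT CTA GCT CAA TAC ATG ACC CTG ATC TAG TTT CCA AGC ACG TTT GAA — ATG at 25, stop TAG at 37 → 15 nt.
Frame +2: CCT TAT GCC ATC TAG CTC AAT ACA TGA CCC TGA TCT AGT TTC CAA GCA CGT TTG — no ATG→stop ORF.
Frame +3: CTT ATG CCA TCT AGC TCA ATA CAT GAC CCT GAT CTA GTT TCC AAG CAC GTT TGA — ATG at 6, stop TGA at 54 → 51 nt.
Frame -1: TTC AAA CGT GCT TGG AAA CTA GAT CAG GGT CAT GTA TTG AGC TAG ATG GCA TAA GGT — ATG at 46, stop TAA at 52 → 9 nt.
Frame -2: TCA AAC GTG CTT GGA AAC TAG ATC AGG GTC ATG TAT TGA GCT AGA TGG CAT AAG — ATG at 32, stop TGA at 38 → 9 nt.
Frame -3: CAA ACG TGC TTG GAA ACT AGA TCA GGG TCA TGT ATT GAG CTA GAT GGC ATA AGG — no ATG→stop ORF.
Longest: frame +3, positions 6–56, 51 nt = 17 codons = 16 aa. → 51 nucleotides.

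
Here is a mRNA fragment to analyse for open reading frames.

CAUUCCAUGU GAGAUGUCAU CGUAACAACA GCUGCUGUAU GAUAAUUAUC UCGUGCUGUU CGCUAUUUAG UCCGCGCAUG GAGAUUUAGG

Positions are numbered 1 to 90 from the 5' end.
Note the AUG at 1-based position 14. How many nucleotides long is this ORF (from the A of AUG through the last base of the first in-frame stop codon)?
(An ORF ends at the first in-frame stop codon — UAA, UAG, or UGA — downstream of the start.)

Codons from position 14: AUG (14–16), UCA (17–19), UCG (20–22), UAA (23–25).
UAA is the first in-frame stop; ORF spans 14–25, 12 nucleotides.

12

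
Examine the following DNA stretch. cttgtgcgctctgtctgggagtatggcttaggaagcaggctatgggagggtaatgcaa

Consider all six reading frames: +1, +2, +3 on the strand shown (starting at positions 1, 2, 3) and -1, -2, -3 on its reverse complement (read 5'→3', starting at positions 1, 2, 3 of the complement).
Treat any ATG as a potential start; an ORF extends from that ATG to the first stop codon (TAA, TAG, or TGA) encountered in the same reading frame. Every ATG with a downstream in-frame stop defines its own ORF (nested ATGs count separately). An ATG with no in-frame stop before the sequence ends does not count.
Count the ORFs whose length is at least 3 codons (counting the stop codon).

Reverse complement (5'→3'): TTGCATTACCCTCCCATAGCCTGCTTCCTAAGCCATACTCCCAGACAGAGCGCACAAG
Frame +1: CTT GTG CGC TCT GTC TGG GAG TAT GGC TTA GGA AGC AGG CTA TGG GAG GGT AAT GCA — no ATG→stop ORF.
Frame +2: TTG TGC GCT CTG TCT GGG AGT ATG GCT TAG GAA GCA GGC TAT GGG AGG GTA ATG CAA — ATG at 23, stop TAG at 29 → 9 nt.
Frame +3: TGT GCG CTC TGT CTG GGA GTA TGG CTT AGG AAG CAG GCT ATG GGA GGG TAA TGC — ATG at 42, stop TAA at 51 → 12 nt.
Frame -1: TTG CAT TAC CCT CCC ATA GCC TGC TTC CTA AGC CAT ACT CCC AGA CAG AGC GCA CAA — no ATG→stop ORF.
Frame -2: TGC ATT ACC CTC CCA TAG CCT GCT TCC TAA GCC ATA CTC CCA GAC AGA GCG CAC AAG — no ATG→stop ORF.
Frame -3: GCA TTA CCC TCC CAT AGC CTG CTT CCT AAG CCA TAC TCC CAG ACA GAG CGC ACA — no ATG→stop ORF.
ORFs ≥ 3 codons: frame +2 23–31 (3 codons), frame +3 42–53 (4 codons). Count = 2.

2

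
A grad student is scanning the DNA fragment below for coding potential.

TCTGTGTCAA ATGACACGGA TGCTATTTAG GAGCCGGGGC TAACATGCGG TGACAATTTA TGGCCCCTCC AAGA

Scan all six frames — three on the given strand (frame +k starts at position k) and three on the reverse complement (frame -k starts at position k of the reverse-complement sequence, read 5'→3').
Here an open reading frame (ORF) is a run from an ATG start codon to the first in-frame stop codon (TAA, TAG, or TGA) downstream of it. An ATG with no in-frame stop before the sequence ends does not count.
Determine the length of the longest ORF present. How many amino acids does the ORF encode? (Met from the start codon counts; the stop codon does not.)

Reverse complement (5'→3'): TCTTGGAGGGGCCATAAATTGTCACCGCATGTTAGCCCCGGCTCCTAAATAGCATCCGTGTCATTTGACACAGA
Frame +1: TCT GTG TCA AAT GAC ACG GAT GCT ATT TAG GAG CCG GGG CTA ACA TGC GGT GAC AAT TTA TGG CCC CTC CAA — no ATG→stop ORF.
Frame +2: CTG TGT CAA ATG ACA CGG ATG CTA TTT AGG AGC CGG GGC TAA CAT GCG GTG ACA ATT TAT GGC CCC TCC AAG — ATG at 11, stop TAA at 41 → 33 nt; ATG at 20, stop TAA at 41 → 24 nt.
Frame +3: TGT GTC AAA TGA CAC GGA TGC TAT TTA GGA GCC GGG GCT AAC ATG CGG TGA CAA TTT ATG GCC CCT CCA AGA — ATG at 45, stop TGA at 51 → 9 nt.
Frame -1: TCT TGG AGG GGC CAT AAA TTG TCA CCG CAT GTT AGC CCC GGC TCC TAA ATA GCA TCC GTG TCA TTT GAC ACA — no ATG→stop ORF.
Frame -2: CTT GGA GGG GCC ATA AAT TGT CAC CGC ATG TTA GCC CCG GCT CCT AAA TAG CAT CCG TGT CAT TTG ACA CAG — ATG at 29, stop TAG at 50 → 24 nt.
Frame -3: TTG GAG GGG CCA TAA ATT GTC ACC GCA TGT TAG CCC CGG CTC CTA AAT AGC ATC CGT GTC ATT TGA CAC AGA — no ATG→stop ORF.
Longest: frame +2, positions 11–43, 33 nt = 11 codons = 10 aa. → 10 amino acids.

10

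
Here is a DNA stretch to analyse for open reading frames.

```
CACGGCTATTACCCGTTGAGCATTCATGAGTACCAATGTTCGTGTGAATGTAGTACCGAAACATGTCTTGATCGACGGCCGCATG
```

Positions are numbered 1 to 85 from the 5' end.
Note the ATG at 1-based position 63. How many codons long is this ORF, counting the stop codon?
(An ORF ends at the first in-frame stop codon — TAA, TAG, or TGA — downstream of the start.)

3

Codons from position 63: ATG (63–65), TCT (66–68), TGA (69–71).
TGA is the first in-frame stop; that's 3 codons including the stop.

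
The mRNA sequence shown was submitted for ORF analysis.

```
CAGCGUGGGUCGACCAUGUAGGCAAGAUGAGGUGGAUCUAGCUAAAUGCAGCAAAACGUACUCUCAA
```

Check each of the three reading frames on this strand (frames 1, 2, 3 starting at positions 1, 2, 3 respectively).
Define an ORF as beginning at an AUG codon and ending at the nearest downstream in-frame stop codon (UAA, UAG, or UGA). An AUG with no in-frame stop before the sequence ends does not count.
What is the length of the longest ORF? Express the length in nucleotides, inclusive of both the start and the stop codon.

15

Frame 1: CAG CGU GGG UCG ACC AUG UAG GCA AGA UGA GGU GGA UCU AGC UAA AUG CAG CAA AAC GUA CUC UCA — AUG at 16, stop UAG at 19 → 6 nt.
Frame 2: AGC GUG GGU CGA CCA UGU AGG CAA GAU GAG GUG GAU CUA GCU AAA UGC AGC AAA ACG UAC UCU CAA — no AUG→stop ORF.
Frame 3: GCG UGG GUC GAC CAU GUA GGC AAG AUG AGG UGG AUC UAG CUA AAU GCA GCA AAA CGU ACU CUC — AUG at 27, stop UAG at 39 → 15 nt.
Longest: frame 3, positions 27–41, 15 nt = 5 codons = 4 aa. → 15 nucleotides.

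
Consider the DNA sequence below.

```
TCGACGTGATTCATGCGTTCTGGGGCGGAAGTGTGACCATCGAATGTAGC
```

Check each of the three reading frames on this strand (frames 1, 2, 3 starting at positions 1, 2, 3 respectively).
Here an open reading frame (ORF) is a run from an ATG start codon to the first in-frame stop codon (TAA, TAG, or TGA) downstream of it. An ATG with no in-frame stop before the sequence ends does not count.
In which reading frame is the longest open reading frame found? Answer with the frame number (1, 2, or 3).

Frame 1: TCG ACG TGA TTC ATG CGT TCT GGG GCG GAA GTG TGA CCA TCG AAT GTA — ATG at 13, stop TGA at 34 → 24 nt.
Frame 2: CGA CGT GAT TCA TGC GTT CTG GGG CGG AAG TGT GAC CAT CGA ATG TAG — ATG at 44, stop TAG at 47 → 6 nt.
Frame 3: GAC GTG ATT CAT GCG TTC TGG GGC GGA AGT GTG ACC ATC GAA TGT AGC — no ATG→stop ORF.
Longest ORF is 24 nt in frame 1 (positions 13–36).

1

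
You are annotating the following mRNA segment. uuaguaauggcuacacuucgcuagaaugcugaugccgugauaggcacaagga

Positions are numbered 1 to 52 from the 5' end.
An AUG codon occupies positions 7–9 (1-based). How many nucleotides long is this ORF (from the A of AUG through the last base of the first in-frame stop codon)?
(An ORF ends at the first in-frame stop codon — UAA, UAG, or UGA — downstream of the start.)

18

Codons from position 7: AUG (7–9), GCU (10–12), ACA (13–15), CUU (16–18), CGC (19–21), UAG (22–24).
UAG is the first in-frame stop; ORF spans 7–24, 18 nucleotides.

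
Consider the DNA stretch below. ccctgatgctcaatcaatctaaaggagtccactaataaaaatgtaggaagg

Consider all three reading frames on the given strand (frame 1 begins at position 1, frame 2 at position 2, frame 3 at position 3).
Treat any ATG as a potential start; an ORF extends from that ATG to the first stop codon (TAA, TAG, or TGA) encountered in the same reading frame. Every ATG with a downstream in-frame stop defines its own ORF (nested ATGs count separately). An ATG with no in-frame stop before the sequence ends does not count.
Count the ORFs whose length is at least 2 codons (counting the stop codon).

Frame 1: CCC TGA TGC TCA ATC AAT CTA AAG GAG TCC ACT AAT AAA AAT GTA GGA AGG — no ATG→stop ORF.
Frame 2: CCT GAT GCT CAA TCA ATC TAA AGG AGT CCA CTA ATA AAA ATG TAG GAA — ATG at 41, stop TAG at 44 → 6 nt.
Frame 3: CTG ATG CTC AAT CAA TCT AAA GGA GTC CAC TAA TAA AAA TGT AGG AAG — ATG at 6, stop TAA at 33 → 30 nt.
ORFs ≥ 2 codons: frame 2 41–46 (2 codons), frame 3 6–35 (10 codons). Count = 2.

2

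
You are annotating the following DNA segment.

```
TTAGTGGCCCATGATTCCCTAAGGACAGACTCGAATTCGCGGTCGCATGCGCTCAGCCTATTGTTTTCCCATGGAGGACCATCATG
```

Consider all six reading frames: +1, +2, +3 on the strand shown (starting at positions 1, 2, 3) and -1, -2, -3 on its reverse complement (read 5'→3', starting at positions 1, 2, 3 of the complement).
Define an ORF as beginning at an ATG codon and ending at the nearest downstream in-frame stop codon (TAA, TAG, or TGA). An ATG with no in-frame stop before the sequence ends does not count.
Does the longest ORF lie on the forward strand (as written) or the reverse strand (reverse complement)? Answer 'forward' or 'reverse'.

Reverse complement (5'→3'): CATGATGGTCCTCCATGGGAAAACAATAGGCTGAGCGCATGCGACCGCGAATTCGAGTCTGTCCTTAGGGAATCATGGGCCACTAA
Frame +1: TTA GTG GCC CAT GAT TCC CTA AGG ACA GAC TCG AAT TCG CGG TCG CAT GCG CTC AGC CTA TTG TTT TCC CAT GGA GGA CCA TCA — no ATG→stop ORF.
Frame +2: TAG TGG CCC ATG ATT CCC TAA GGA CAG ACT CGA ATT CGC GGT CGC ATG CGC TCA GCC TAT TGT TTT CCC ATG GAG GAC CAT CAT — ATG at 11, stop TAA at 20 → 12 nt.
Frame +3: AGT GGC CCA TGA TTC CCT AAG GAC AGA CTC GAA TTC GCG GTC GCA TGC GCT CAG CCT ATT GTT TTC CCA TGG AGG ACC ATC ATG — no ATG→stop ORF.
Frame -1: CAT GAT GGT CCT CCA TGG GAA AAC AAT AGG CTG AGC GCA TGC GAC CGC GAA TTC GAG TCT GTC CTT AGG GAA TCA TGG GCC ACT — no ATG→stop ORF.
Frame -2: ATG ATG GTC CTC CAT GGG AAA ACA ATA GGC TGA GCG CAT GCG ACC GCG AAT TCG AGT CTG TCC TTA GGG AAT CAT GGG CCA CTA — ATG at 2, stop TGA at 32 → 33 nt; ATG at 5, stop TGA at 32 → 30 nt.
Frame -3: TGA TGG TCC TCC ATG GGA AAA CAA TAG GCT GAG CGC ATG CGA CCG CGA ATT CGA GTC TGT CCT TAG GGA ATC ATG GGC CAC TAA — ATG at 15, stop TAG at 27 → 15 nt; ATG at 39, stop TAG at 66 → 30 nt; ATG at 75, stop TAA at 84 → 12 nt.
Forward-strand max 12 nt; reverse-strand max 33 nt. The reverse strand has the longer ORF.

reverse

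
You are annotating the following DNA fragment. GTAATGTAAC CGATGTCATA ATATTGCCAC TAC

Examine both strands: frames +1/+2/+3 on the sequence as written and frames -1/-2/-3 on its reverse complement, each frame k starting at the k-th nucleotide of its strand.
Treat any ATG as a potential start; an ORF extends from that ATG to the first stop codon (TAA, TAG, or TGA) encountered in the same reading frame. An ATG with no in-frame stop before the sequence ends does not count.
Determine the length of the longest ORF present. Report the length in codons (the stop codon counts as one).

3

Reverse complement (5'→3'): GTAGTGGCAATATTATGACATCGGTTACATTAC
Frame +1: GTA ATG TAA CCG ATG TCA TAA TAT TGC CAC TAC — ATG at 4, stop TAA at 7 → 6 nt; ATG at 13, stop TAA at 19 → 9 nt.
Frame +2: TAA TGT AAC CGA TGT CAT AAT ATT GCC ACT — no ATG→stop ORF.
Frame +3: AAT GTA ACC GAT GTC ATA ATA TTG CCA CTA — no ATG→stop ORF.
Frame -1: GTA GTG GCA ATA TTA TGA CAT CGG TTA CAT TAC — no ATG→stop ORF.
Frame -2: TAG TGG CAA TAT TAT GAC ATC GGT TAC ATT — no ATG→stop ORF.
Frame -3: AGT GGC AAT ATT ATG ACA TCG GTT ACA TTA — no ATG→stop ORF.
Longest: frame +1, positions 13–21, 9 nt = 3 codons = 2 aa. → 3 codons.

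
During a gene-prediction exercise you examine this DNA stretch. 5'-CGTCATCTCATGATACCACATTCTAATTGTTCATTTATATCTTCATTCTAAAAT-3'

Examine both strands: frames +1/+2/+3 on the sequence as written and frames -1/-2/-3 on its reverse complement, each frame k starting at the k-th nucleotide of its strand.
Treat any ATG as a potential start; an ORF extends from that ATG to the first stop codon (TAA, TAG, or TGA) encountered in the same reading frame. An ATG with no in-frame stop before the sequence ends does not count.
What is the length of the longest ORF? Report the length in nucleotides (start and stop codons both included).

42

Reverse complement (5'→3'): ATTTTAGAATGAAGATATAAATGAACAATTAGAATGTGGTATCATGAGATGACG
Frame +1: CGT CAT CTC ATG ATA CCA CAT TCT AAT TGT TCA TTT ATA TCT TCA TTC TAA AAT — ATG at 10, stop TAA at 49 → 42 nt.
Frame +2: GTC ATC TCA TGA TAC CAC ATT CTA ATT GTT CAT TTA TAT CTT CAT TCT AAA — no ATG→stop ORF.
Frame +3: TCA TCT CAT GAT ACC ACA TTC TAA TTG TTC ATT TAT ATC TTC ATT CTA AAA — no ATG→stop ORF.
Frame -1: ATT TTA GAA TGA AGA TAT AAA TGA ACA ATT AGA ATG TGG TAT CAT GAG ATG ACG — no ATG→stop ORF.
Frame -2: TTT TAG AAT GAA GAT ATA AAT GAA CAA TTA GAA TGT GGT ATC ATG AGA TGA — ATG at 44, stop TGA at 50 → 9 nt.
Frame -3: TTT AGA ATG AAG ATA TAA ATG AAC AAT TAG AAT GTG GTA TCA TGA GAT GAC — ATG at 9, stop TAA at 18 → 12 nt; ATG at 21, stop TAG at 30 → 12 nt.
Longest: frame +1, positions 10–51, 42 nt = 14 codons = 13 aa. → 42 nucleotides.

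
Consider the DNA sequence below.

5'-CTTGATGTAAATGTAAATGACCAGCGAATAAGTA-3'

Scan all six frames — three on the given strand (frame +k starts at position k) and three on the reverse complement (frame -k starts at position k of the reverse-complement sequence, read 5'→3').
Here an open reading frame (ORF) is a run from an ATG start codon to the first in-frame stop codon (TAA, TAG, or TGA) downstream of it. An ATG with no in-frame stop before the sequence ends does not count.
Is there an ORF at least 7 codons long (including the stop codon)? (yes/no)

Reverse complement (5'→3'): TACTTATTCGCTGGTCATTTACATTTACATCAAG
Frame +1: CTT GAT GTA AAT GTA AAT GAC CAG CGA ATA AGT — no ATG→stop ORF.
Frame +2: TTG ATG TAA ATG TAA ATG ACC AGC GAA TAA GTA — ATG at 5, stop TAA at 8 → 6 nt; ATG at 11, stop TAA at 14 → 6 nt; ATG at 17, stop TAA at 29 → 15 nt.
Frame +3: TGA TGT AAA TGT AAA TGA CCA GCG AAT AAG — no ATG→stop ORF.
Frame -1: TAC TTA TTC GCT GGT CAT TTA CAT TTA CAT CAA — no ATG→stop ORF.
Frame -2: ACT TAT TCG CTG GTC ATT TAC ATT TAC ATC AAG — no ATG→stop ORF.
Frame -3: CTT ATT CGC TGG TCA TTT ACA TTT ACA TCA — no ATG→stop ORF.
Largest ORF found is 5 codons < 7, so no.

no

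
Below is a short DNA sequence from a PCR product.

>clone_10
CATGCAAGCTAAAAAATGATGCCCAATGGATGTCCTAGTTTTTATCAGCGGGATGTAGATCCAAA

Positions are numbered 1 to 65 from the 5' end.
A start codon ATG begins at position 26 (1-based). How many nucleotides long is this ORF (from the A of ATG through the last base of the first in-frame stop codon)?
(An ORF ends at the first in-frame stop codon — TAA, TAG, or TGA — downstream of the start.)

Codons from position 26: ATG (26–28), GAT (29–31), GTC (32–34), CTA (35–37), GTT (38–40), TTT (41–43), ATC (44–46), AGC (47–49), GGG (50–52), ATG (53–55), TAG (56–58).
TAG is the first in-frame stop; ORF spans 26–58, 33 nucleotides.

33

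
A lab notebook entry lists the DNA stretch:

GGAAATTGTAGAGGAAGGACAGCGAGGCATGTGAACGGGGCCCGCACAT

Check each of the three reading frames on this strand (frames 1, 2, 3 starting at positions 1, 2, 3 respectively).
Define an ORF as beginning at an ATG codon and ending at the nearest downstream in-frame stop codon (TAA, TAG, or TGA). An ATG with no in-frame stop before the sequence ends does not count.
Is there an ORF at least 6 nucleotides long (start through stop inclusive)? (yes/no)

yes

Frame 1: GGA AAT TGT AGA GGA AGG ACA GCG AGG CAT GTG AAC GGG GCC CGC ACA — no ATG→stop ORF.
Frame 2: GAA ATT GTA GAG GAA GGA CAG CGA GGC ATG TGA ACG GGG CCC GCA CAT — ATG at 29, stop TGA at 32 → 6 nt.
Frame 3: AAA TTG TAG AGG AAG GAC AGC GAG GCA TGT GAA CGG GGC CCG CAC — no ATG→stop ORF.
Frame 2 has an ORF of 6 nucleotides (positions 29–34) ≥ 6, so yes.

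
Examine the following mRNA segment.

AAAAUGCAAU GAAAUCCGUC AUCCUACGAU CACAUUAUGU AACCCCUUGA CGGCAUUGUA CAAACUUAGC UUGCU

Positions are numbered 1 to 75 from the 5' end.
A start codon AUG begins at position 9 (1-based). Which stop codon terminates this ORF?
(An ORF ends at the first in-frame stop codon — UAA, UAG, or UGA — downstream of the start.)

Codons from position 9: AUG (9–11), AAA (12–14), UCC (15–17), GUC (18–20), AUC (21–23), CUA (24–26), CGA (27–29), UCA (30–32), CAU (33–35), UAU (36–38), GUA (39–41), ACC (42–44), CCU (45–47), UGA (48–50).
The first in-frame stop codon is UGA.

UGA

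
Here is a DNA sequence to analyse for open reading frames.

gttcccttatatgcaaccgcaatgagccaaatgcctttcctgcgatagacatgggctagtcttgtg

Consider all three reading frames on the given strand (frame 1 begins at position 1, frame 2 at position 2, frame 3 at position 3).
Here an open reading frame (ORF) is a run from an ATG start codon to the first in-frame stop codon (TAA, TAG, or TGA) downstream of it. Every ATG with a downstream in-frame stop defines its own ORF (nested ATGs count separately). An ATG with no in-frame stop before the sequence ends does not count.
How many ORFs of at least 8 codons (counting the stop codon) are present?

Frame 1: GTT CCC TTA TAT GCA ACC GCA ATG AGC CAA ATG CCT TTC CTG CGA TAG ACA TGG GCT AGT CTT GTG — ATG at 22, stop TAG at 46 → 27 nt; ATG at 31, stop TAG at 46 → 18 nt.
Frame 2: TTC CCT TAT ATG CAA CCG CAA TGA GCC AAA TGC CTT TCC TGC GAT AGA CAT GGG CTA GTC TTG — ATG at 11, stop TGA at 23 → 15 nt.
Frame 3: TCC CTT ATA TGC AAC CGC AAT GAG CCA AAT GCC TTT CCT GCG ATA GAC ATG GGC TAG TCT TGT — ATG at 51, stop TAG at 57 → 9 nt.
ORFs ≥ 8 codons: frame 1 22–48 (9 codons). Count = 1.

1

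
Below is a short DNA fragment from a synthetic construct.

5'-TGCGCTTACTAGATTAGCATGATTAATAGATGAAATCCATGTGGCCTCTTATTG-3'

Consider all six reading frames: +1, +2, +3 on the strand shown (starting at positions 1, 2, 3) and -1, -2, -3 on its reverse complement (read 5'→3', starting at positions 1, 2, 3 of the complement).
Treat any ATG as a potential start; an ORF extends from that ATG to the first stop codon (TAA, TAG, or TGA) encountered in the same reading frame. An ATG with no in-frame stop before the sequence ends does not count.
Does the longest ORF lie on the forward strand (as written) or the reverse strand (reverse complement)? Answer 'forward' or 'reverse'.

Reverse complement (5'→3'): CAATAAGAGGCCACATGGATTTCATCTATTAATCATGCTAATCTAGTAAGCGCA
Frame +1: TGC GCT TAC TAG ATT AGC ATG ATT AAT AGA TGA AAT CCA TGT GGC CTC TTA TTG — ATG at 19, stop TGA at 31 → 15 nt.
Frame +2: GCG CTT ACT AGA TTA GCA TGA TTA ATA GAT GAA ATC CAT GTG GCC TCT TAT — no ATG→stop ORF.
Frame +3: CGC TTA CTA GAT TAG CAT GAT TAA TAG ATG AAA TCC ATG TGG CCT CTT ATT — no ATG→stop ORF.
Frame -1: CAA TAA GAG GCC ACA TGG ATT TCA TCT ATT AAT CAT GCT AAT CTA GTA AGC GCA — no ATG→stop ORF.
Frame -2: AAT AAG AGG CCA CAT GGA TTT CAT CTA TTA ATC ATG CTA ATC TAG TAA GCG — ATG at 35, stop TAG at 44 → 12 nt.
Frame -3: ATA AGA GGC CAC ATG GAT TTC ATC TAT TAA TCA TGC TAA TCT AGT AAG CGC — ATG at 15, stop TAA at 30 → 18 nt.
Forward-strand max 15 nt; reverse-strand max 18 nt. The reverse strand has the longer ORF.

reverse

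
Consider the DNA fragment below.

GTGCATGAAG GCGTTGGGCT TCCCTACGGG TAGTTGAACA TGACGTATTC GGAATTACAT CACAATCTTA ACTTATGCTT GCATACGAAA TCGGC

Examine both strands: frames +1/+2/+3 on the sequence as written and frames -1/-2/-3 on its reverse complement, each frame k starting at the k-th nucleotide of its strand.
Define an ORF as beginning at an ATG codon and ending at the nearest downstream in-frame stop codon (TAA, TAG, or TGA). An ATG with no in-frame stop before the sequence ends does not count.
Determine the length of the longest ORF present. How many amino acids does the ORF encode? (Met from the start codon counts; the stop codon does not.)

Reverse complement (5'→3'): GCCGATTTCGTATGCAAGCATAAGTTAAGATTGTGATGTAATTCCGAATACGTCATGTTCAACTACCCGTAGGGAAGCCCAACGCCTTCATGCAC
Frame +1: GTG CAT GAA GGC GTT GGG CTT CCC TAC GGG TAG TTG AAC ATG ACG TAT TCG GAA TTA CAT CAC AAT CTT AAC TTA TGC TTG CAT ACG AAA TCG — no ATG→stop ORF.
Frame +2: TGC ATG AAG GCG TTG GGC TTC CCT ACG GGT AGT TGA ACA TGA CGT ATT CGG AAT TAC ATC ACA ATC TTA ACT TAT GCT TGC ATA CGA AAT CGG — ATG at 5, stop TGA at 35 → 33 nt.
Frame +3: GCA TGA AGG CGT TGG GCT TCC CTA CGG GTA GTT GAA CAT GAC GTA TTC GGA ATT ACA TCA CAA TCT TAA CTT ATG CTT GCA TAC GAA ATC GGC — no ATG→stop ORF.
Frame -1: GCC GAT TTC GTA TGC AAG CAT AAG TTA AGA TTG TGA TGT AAT TCC GAA TAC GTC ATG TTC AAC TAC CCG TAG GGA AGC CCA ACG CCT TCA TGC — ATG at 55, stop TAG at 70 → 18 nt.
Frame -2: CCG ATT TCG TAT GCA AGC ATA AGT TAA GAT TGT GAT GTA ATT CCG AAT ACG TCA TGT TCA ACT ACC CGT AGG GAA GCC CAA CGC CTT CAT GCA — no ATG→stop ORF.
Frame -3: CGA TTT CGT ATG CAA GCA TAA GTT AAG ATT GTG ATG TAA TTC CGA ATA CGT CAT GTT CAA CTA CCC GTA GGG AAG CCC AAC GCC TTC ATG CAC — ATG at 12, stop TAA at 21 → 12 nt; ATG at 36, stop TAA at 39 → 6 nt.
Longest: frame +2, positions 5–37, 33 nt = 11 codons = 10 aa. → 10 amino acids.

10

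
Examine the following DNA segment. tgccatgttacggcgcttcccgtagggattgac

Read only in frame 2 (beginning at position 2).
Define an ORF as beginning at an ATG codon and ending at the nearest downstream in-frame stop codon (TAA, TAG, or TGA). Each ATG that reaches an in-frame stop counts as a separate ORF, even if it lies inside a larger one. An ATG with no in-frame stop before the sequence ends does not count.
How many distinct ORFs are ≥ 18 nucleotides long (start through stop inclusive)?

1

Frame 2: GCC ATG TTA CGG CGC TTC CCG TAG GGA TTG — ATG at 5, stop TAG at 23 → 21 nt.
ORFs ≥ 18 nucleotides: frame 2 5–25 (21 nucleotides). Count = 1.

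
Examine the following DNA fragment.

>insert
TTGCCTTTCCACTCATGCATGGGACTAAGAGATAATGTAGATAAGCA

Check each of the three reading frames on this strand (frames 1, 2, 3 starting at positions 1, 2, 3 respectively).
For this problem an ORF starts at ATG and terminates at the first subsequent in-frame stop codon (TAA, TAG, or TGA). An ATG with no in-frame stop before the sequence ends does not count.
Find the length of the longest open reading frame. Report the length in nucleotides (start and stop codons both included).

Frame 1: TTG CCT TTC CAC TCA TGC ATG GGA CTA AGA GAT AAT GTA GAT AAG — no ATG→stop ORF.
Frame 2: TGC CTT TCC ACT CAT GCA TGG GAC TAA GAG ATA ATG TAG ATA AGC — ATG at 35, stop TAG at 38 → 6 nt.
Frame 3: GCC TTT CCA CTC ATG CAT GGG ACT AAG AGA TAA TGT AGA TAA GCA — ATG at 15, stop TAA at 33 → 21 nt.
Longest: frame 3, positions 15–35, 21 nt = 7 codons = 6 aa. → 21 nucleotides.

21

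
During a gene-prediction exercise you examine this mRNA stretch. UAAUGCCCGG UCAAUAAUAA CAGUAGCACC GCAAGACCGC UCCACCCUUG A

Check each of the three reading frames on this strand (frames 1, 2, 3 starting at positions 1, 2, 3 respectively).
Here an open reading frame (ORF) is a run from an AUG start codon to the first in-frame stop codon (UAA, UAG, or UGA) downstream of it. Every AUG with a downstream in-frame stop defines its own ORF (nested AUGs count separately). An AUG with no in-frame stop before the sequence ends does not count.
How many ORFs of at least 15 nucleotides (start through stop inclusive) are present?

Frame 1: UAA UGC CCG GUC AAU AAU AAC AGU AGC ACC GCA AGA CCG CUC CAC CCU UGA — no AUG→stop ORF.
Frame 2: AAU GCC CGG UCA AUA AUA ACA GUA GCA CCG CAA GAC CGC UCC ACC CUU — no AUG→stop ORF.
Frame 3: AUG CCC GGU CAA UAA UAA CAG UAG CAC CGC AAG ACC GCU CCA CCC UUG — AUG at 3, stop UAA at 15 → 15 nt.
ORFs ≥ 15 nucleotides: frame 3 3–17 (15 nucleotides). Count = 1.

1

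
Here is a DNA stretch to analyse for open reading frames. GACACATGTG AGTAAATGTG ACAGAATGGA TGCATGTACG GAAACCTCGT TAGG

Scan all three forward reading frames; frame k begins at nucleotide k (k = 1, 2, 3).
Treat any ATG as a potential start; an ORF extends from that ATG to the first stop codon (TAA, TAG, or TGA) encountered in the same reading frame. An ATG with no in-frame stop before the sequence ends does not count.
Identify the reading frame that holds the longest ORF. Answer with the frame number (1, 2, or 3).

Frame 1: GAC ACA TGT GAG TAA ATG TGA CAG AAT GGA TGC ATG TAC GGA AAC CTC GTT AGG — ATG at 16, stop TGA at 19 → 6 nt.
Frame 2: ACA CAT GTG AGT AAA TGT GAC AGA ATG GAT GCA TGT ACG GAA ACC TCG TTA — no ATG→stop ORF.
Frame 3: CAC ATG TGA GTA AAT GTG ACA GAA TGG ATG CAT GTA CGG AAA CCT CGT TAG — ATG at 6, stop TGA at 9 → 6 nt; ATG at 30, stop TAG at 51 → 24 nt.
Longest ORF is 24 nt in frame 3 (positions 30–53).

3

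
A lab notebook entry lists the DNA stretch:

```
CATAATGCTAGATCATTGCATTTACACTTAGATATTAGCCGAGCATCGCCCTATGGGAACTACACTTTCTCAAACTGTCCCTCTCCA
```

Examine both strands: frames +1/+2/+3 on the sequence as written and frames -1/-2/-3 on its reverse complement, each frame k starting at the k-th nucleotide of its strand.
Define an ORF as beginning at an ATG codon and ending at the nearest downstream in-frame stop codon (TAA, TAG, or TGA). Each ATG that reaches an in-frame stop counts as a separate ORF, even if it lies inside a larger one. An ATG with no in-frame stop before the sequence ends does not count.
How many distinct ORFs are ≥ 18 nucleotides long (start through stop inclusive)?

Reverse complement (5'→3'): TGGAGAGGGACAGTTTGAGAAAGTGTAGTTCCCATAGGGCGATGCTCGGCTAATATCTAAGTGTAAATGCAATGATCTAGCATTATG
Frame +1: CAT AAT GCT AGA TCA TTG CAT TTA CAC TTA GAT ATT AGC CGA GCA TCG CCC TAT GGG AAC TAC ACT TTC TCA AAC TGT CCC TCT CCA — no ATG→stop ORF.
Frame +2: ATA ATG CTA GAT CAT TGC ATT TAC ACT TAG ATA TTA GCC GAG CAT CGC CCT ATG GGA ACT ACA CTT TCT CAA ACT GTC CCT CTC — ATG at 5, stop TAG at 29 → 27 nt.
Frame +3: TAA TGC TAG ATC ATT GCA TTT ACA CTT AGA TAT TAG CCG AGC ATC GCC CTA TGG GAA CTA CAC TTT CTC AAA CTG TCC CTC TCC — no ATG→stop ORF.
Frame -1: TGG AGA GGG ACA GTT TGA GAA AGT GTA GTT CCC ATA GGG CGA TGC TCG GCT AAT ATC TAA GTG TAA ATG CAA TGA TCT AGC ATT ATG — ATG at 67, stop TGA at 73 → 9 nt.
Frame -2: GGA GAG GGA CAG TTT GAG AAA GTG TAG TTC CCA TAG GGC GAT GCT CGG CTA ATA TCT AAG TGT AAA TGC AAT GAT CTA GCA TTA — no ATG→stop ORF.
Frame -3: GAG AGG GAC AGT TTG AGA AAG TGT AGT TCC CAT AGG GCG ATG CTC GGC TAA TAT CTA AGT GTA AAT GCA ATG ATC TAG CAT TAT — ATG at 42, stop TAA at 51 → 12 nt; ATG at 72, stop TAG at 78 → 9 nt.
ORFs ≥ 18 nucleotides: frame +2 5–31 (27 nucleotides). Count = 1.

1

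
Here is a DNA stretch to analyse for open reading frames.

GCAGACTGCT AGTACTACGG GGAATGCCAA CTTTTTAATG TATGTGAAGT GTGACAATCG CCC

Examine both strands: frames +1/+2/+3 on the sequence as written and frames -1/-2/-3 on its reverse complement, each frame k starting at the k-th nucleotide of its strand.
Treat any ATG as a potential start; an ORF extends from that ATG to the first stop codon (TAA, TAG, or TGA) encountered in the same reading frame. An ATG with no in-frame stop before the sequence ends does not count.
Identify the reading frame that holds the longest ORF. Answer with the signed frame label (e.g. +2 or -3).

Reverse complement (5'→3'): GGGCGATTGTCACACTTCACATACATTAAAAAGTTGGCATTCCCCGTAGTACTAGCAGTCTGC
Frame +1: GCA GAC TGC TAG TAC TAC GGG GAA TGC CAA CTT TTT AAT GTA TGT GAA GTG TGA CAA TCG CCC — no ATG→stop ORF.
Frame +2: CAG ACT GCT AGT ACT ACG GGG AAT GCC AAC TTT TTA ATG TAT GTG AAG TGT GAC AAT CGC — no ATG→stop ORF.
Frame +3: AGA CTG CTA GTA CTA CGG GGA ATG CCA ACT TTT TAA TGT ATG TGA AGT GTG ACA ATC GCC — ATG at 24, stop TAA at 36 → 15 nt; ATG at 42, stop TGA at 45 → 6 nt.
Frame -1: GGG CGA TTG TCA CAC TTC ACA TAC ATT AAA AAG TTG GCA TTC CCC GTA GTA CTA GCA GTC TGC — no ATG→stop ORF.
Frame -2: GGC GAT TGT CAC ACT TCA CAT ACA TTA AAA AGT TGG CAT TCC CCG TAG TAC TAG CAG TCT — no ATG→stop ORF.
Frame -3: GCG ATT GTC ACA CTT CAC ATA CAT TAA AAA GTT GGC ATT CCC CGT AGT ACT AGC AGT CTG — no ATG→stop ORF.
Longest ORF is 15 nt in frame +3 (positions 24–38).

+3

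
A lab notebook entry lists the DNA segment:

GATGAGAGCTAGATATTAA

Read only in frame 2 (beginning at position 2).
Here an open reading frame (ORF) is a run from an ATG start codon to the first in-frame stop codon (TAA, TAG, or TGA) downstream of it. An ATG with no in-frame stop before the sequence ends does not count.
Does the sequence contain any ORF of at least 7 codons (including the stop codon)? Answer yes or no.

Frame 2: ATG AGA GCT AGA TAT TAA — ATG at 2, stop TAA at 17 → 18 nt.
Largest ORF found is 6 codons < 7, so no.

no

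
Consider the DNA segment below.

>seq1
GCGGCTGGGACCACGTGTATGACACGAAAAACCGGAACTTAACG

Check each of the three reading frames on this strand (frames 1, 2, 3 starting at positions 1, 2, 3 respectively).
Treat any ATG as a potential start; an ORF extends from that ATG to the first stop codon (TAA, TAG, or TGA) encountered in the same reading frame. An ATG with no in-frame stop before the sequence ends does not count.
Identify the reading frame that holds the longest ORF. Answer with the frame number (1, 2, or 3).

1

Frame 1: GCG GCT GGG ACC ACG TGT ATG ACA CGA AAA ACC GGA ACT TAA — ATG at 19, stop TAA at 40 → 24 nt.
Frame 2: CGG CTG GGA CCA CGT GTA TGA CAC GAA AAA CCG GAA CTT AAC — no ATG→stop ORF.
Frame 3: GGC TGG GAC CAC GTG TAT GAC ACG AAA AAC CGG AAC TTA ACG — no ATG→stop ORF.
Longest ORF is 24 nt in frame 1 (positions 19–42).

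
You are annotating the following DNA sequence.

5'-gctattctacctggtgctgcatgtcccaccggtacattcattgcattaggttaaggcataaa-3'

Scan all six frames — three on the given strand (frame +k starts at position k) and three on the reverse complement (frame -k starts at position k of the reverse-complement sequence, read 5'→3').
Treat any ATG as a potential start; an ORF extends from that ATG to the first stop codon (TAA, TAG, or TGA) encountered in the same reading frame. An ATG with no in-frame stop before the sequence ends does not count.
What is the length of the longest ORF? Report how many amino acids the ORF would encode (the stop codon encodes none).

11

Reverse complement (5'→3'): TTTATGCCTTAACCTAATGCAATGAATGTACCGGTGGGACATGCAGCACCAGGTAGAATAGC
Frame +1: GCT ATT CTA CCT GGT GCT GCA TGT CCC ACC GGT ACA TTC ATT GCA TTA GGT TAA GGC ATA — no ATG→stop ORF.
Frame +2: CTA TTC TAC CTG GTG CTG CAT GTC CCA CCG GTA CAT TCA TTG CAT TAG GTT AAG GCA TAA — no ATG→stop ORF.
Frame +3: TAT TCT ACC TGG TGC TGC ATG TCC CAC CGG TAC ATT CAT TGC ATT AGG TTA AGG CAT AAA — no ATG→stop ORF.
Frame -1: TTT ATG CCT TAA CCT AAT GCA ATG AAT GTA CCG GTG GGA CAT GCA GCA CCA GGT AGA ATA — ATG at 4, stop TAA at 10 → 9 nt.
Frame -2: TTA TGC CTT AAC CTA ATG CAA TGA ATG TAC CGG TGG GAC ATG CAG CAC CAG GTA GAA TAG — ATG at 17, stop TGA at 23 → 9 nt; ATG at 26, stop TAG at 59 → 36 nt; ATG at 41, stop TAG at 59 → 21 nt.
Frame -3: TAT GCC TTA ACC TAA TGC AAT GAA TGT ACC GGT GGG ACA TGC AGC ACC AGG TAG AAT AGC — no ATG→stop ORF.
Longest: frame -2, positions 26–61, 36 nt = 12 codons = 11 aa. → 11 amino acids.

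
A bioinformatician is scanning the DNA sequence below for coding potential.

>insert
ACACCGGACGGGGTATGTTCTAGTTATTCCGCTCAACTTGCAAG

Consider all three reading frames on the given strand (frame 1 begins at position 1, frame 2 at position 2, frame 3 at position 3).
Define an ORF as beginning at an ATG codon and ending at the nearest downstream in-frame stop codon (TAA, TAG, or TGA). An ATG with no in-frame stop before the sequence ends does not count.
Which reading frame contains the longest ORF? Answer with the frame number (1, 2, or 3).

3

Frame 1: ACA CCG GAC GGG GTA TGT TCT AGT TAT TCC GCT CAA CTT GCA — no ATG→stop ORF.
Frame 2: CAC CGG ACG GGG TAT GTT CTA GTT ATT CCG CTC AAC TTG CAA — no ATG→stop ORF.
Frame 3: ACC GGA CGG GGT ATG TTC TAG TTA TTC CGC TCA ACT TGC AAG — ATG at 15, stop TAG at 21 → 9 nt.
Longest ORF is 9 nt in frame 3 (positions 15–23).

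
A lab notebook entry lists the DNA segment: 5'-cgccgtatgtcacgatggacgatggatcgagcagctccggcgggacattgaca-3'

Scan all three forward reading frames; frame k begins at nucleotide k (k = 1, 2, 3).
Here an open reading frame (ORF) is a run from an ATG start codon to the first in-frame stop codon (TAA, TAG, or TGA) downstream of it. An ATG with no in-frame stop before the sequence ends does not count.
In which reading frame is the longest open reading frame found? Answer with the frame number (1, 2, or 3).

Frame 1: CGC CGT ATG TCA CGA TGG ACG ATG GAT CGA GCA GCT CCG GCG GGA CAT TGA — ATG at 7, stop TGA at 49 → 45 nt; ATG at 22, stop TGA at 49 → 30 nt.
Frame 2: GCC GTA TGT CAC GAT GGA CGA TGG ATC GAG CAG CTC CGG CGG GAC ATT GAC — no ATG→stop ORF.
Frame 3: CCG TAT GTC ACG ATG GAC GAT GGA TCG AGC AGC TCC GGC GGG ACA TTG ACA — no ATG→stop ORF.
Longest ORF is 45 nt in frame 1 (positions 7–51).

1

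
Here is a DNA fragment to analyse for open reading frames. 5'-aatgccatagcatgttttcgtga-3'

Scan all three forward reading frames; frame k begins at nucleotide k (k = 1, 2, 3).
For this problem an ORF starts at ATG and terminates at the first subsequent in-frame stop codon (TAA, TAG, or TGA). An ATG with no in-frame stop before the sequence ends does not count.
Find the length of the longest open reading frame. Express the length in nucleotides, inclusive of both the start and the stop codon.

12

Frame 1: AAT GCC ATA GCA TGT TTT CGT — no ATG→stop ORF.
Frame 2: ATG CCA TAG CAT GTT TTC GTG — ATG at 2, stop TAG at 8 → 9 nt.
Frame 3: TGC CAT AGC ATG TTT TCG TGA — ATG at 12, stop TGA at 21 → 12 nt.
Longest: frame 3, positions 12–23, 12 nt = 4 codons = 3 aa. → 12 nucleotides.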